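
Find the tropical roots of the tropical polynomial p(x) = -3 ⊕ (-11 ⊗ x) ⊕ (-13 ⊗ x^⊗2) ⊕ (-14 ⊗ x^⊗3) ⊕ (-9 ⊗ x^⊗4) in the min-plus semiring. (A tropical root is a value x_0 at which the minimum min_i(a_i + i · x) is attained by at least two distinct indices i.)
Roots: {-5, 1, 2, 8}

Each tropical root is a break point of the lower envelope of the lines y = a_i + i · x (there are 5 lines, with slopes 0, 1, ..., 4). Only the lines that attain the minimum somewhere contribute to roots; other lines are dominated. Here the surviving (envelope) indices are i = 4, i = 3, i = 2, i = 1, i = 0.
Intersections between consecutive envelope lines give the roots: for adjacent envelope indices i < j the intersection is x = (a_i − a_j) / (j − i). Reading off the sorted break points: {-5, 1, 2, 8}.
Verification: at each break x_0, at least two indices attain the minimum of min_i(a_i + i · x_0).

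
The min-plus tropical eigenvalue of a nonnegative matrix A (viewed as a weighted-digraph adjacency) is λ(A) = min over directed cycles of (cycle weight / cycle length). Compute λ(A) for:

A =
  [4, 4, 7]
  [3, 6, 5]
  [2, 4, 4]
λ(A) = 7/2

Enumerate directed cycles and compute their means (weight / length). Sample:
  cycle 0 → 0: weight = 4, length = 1, mean = 4/1 ≈ 4.000
  cycle 1 → 1: weight = 6, length = 1, mean = 6/1 ≈ 6.000
  cycle 2 → 2: weight = 4, length = 1, mean = 4/1 ≈ 4.000
  cycle 0 → 1 → 0: weight = 7, length = 2, mean = 7/2 ≈ 3.500
  cycle 0 → 2 → 0: weight = 9, length = 2, mean = 9/2 ≈ 4.500
  cycle 1 → 0 → 1: weight = 7, length = 2, mean = 7/2 ≈ 3.500
Minimum mean = 3.500, attained e.g. along the cycle 0 → 1 → 0 with weight 7 and length 2. So λ(A) = 7/2 = 7/2.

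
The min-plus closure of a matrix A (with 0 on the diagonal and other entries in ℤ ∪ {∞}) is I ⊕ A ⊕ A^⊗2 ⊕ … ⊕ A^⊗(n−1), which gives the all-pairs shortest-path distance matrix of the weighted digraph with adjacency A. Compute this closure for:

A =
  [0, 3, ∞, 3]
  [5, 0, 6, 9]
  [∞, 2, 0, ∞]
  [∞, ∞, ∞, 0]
Closure =
  [0, 3, 9, 3]
  [5, 0, 6, 8]
  [7, 2, 0, 10]
  [∞, ∞, ∞, 0]

This is the Floyd-Warshall all-pairs shortest-path computation. For each intermediate vertex k = 0, 1, …, 3, update dist[i][j] ← min(dist[i][j], dist[i][k] + dist[k][j]). The final matrix gives, for each (i, j), the minimum total weight of any directed path from i to j (possibly empty when i = j).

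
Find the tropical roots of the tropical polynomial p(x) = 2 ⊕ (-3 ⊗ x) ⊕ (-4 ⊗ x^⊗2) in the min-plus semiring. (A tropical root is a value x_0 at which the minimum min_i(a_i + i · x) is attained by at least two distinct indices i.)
Roots: {1, 5}

Each tropical root is a break point of the lower envelope of the lines y = a_i + i · x (there are 3 lines, with slopes 0, 1, ..., 2). Only the lines that attain the minimum somewhere contribute to roots; other lines are dominated. Here the surviving (envelope) indices are i = 2, i = 1, i = 0.
Intersections between consecutive envelope lines give the roots: for adjacent envelope indices i < j the intersection is x = (a_i − a_j) / (j − i). Reading off the sorted break points: {1, 5}.
Verification: at each break x_0, at least two indices attain the minimum of min_i(a_i + i · x_0).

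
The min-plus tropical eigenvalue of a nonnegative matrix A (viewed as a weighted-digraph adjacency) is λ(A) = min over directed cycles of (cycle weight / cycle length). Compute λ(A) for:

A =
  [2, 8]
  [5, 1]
λ(A) = 1

Enumerate directed cycles and compute their means (weight / length). Sample:
  cycle 0 → 0: weight = 2, length = 1, mean = 2/1 ≈ 2.000
  cycle 1 → 1: weight = 1, length = 1, mean = 1/1 ≈ 1.000
  cycle 0 → 1 → 0: weight = 13, length = 2, mean = 13/2 ≈ 6.500
  cycle 1 → 0 → 1: weight = 13, length = 2, mean = 13/2 ≈ 6.500
Minimum mean = 1.000, attained e.g. along the cycle 1 → 1 with weight 1 and length 1. So λ(A) = 1/1 = 1.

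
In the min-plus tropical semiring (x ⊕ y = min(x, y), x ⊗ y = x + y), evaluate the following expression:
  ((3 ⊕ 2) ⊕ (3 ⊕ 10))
((3 ⊕ 2) ⊕ (3 ⊕ 10)) = 2

Expand innermost to outermost. Recall ⊕ takes the minimum of its arguments and ⊗ takes their sum. Working out the expression ((3 ⊕ 2) ⊕ (3 ⊕ 10)) gives 2.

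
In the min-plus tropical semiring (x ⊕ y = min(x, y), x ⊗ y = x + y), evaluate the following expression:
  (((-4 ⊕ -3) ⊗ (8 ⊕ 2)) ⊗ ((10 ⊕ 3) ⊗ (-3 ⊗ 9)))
(((-4 ⊕ -3) ⊗ (8 ⊕ 2)) ⊗ ((10 ⊕ 3) ⊗ (-3 ⊗ 9))) = 7

Expand innermost to outermost. Recall ⊕ takes the minimum of its arguments and ⊗ takes their sum. Working out the expression (((-4 ⊕ -3) ⊗ (8 ⊕ 2)) ⊗ ((10 ⊕ 3) ⊗ (-3 ⊗ 9))) gives 7.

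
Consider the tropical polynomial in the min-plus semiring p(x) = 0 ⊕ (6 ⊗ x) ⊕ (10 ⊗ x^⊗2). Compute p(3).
p(3) = 0

A tropical monomial a ⊗ x^⊗i evaluates to a + i · x. Evaluating each term at x = 3:
  Term 0 contributes 0 + 0 · 3 = 0
  Term 1 contributes 6 + 1 · 3 = 9
  Term 2 contributes 10 + 2 · 3 = 16
p(3) = ⊕ of these = min[0, 9, 16] = 0.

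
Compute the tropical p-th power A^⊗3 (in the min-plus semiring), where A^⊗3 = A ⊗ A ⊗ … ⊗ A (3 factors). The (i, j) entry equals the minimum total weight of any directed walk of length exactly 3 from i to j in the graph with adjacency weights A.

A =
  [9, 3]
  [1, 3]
A^⊗3 =
  [7, 7]
  [5, 7]

Each entry (A^⊗3)_ij equals the minimum over all length-3 walks i = v_0 → v_1 → … → v_3 = j of Σ_t A[v_t][v_{t+1}]. For example, for (i, j) = (0, 1) we minimise over 4 possible intermediate vertex sequences; the minimum is 7, attained along the walk 0 → 1 → 0 → 1.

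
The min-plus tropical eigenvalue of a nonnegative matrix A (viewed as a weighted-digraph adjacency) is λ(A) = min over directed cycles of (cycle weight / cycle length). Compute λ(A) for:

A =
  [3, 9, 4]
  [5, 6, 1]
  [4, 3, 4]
λ(A) = 2

Enumerate directed cycles and compute their means (weight / length). Sample:
  cycle 0 → 0: weight = 3, length = 1, mean = 3/1 ≈ 3.000
  cycle 1 → 1: weight = 6, length = 1, mean = 6/1 ≈ 6.000
  cycle 2 → 2: weight = 4, length = 1, mean = 4/1 ≈ 4.000
  cycle 0 → 1 → 0: weight = 14, length = 2, mean = 14/2 ≈ 7.000
  cycle 0 → 2 → 0: weight = 8, length = 2, mean = 8/2 ≈ 4.000
  cycle 1 → 0 → 1: weight = 14, length = 2, mean = 14/2 ≈ 7.000
Minimum mean = 2.000, attained e.g. along the cycle 1 → 2 → 1 with weight 4 and length 2. So λ(A) = 4/2 = 2.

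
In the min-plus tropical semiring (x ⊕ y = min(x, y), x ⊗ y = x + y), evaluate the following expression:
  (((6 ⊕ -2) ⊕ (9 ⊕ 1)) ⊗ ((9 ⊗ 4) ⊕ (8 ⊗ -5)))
(((6 ⊕ -2) ⊕ (9 ⊕ 1)) ⊗ ((9 ⊗ 4) ⊕ (8 ⊗ -5))) = 1

Expand innermost to outermost. Recall ⊕ takes the minimum of its arguments and ⊗ takes their sum. Working out the expression (((6 ⊕ -2) ⊕ (9 ⊕ 1)) ⊗ ((9 ⊗ 4) ⊕ (8 ⊗ -5))) gives 1.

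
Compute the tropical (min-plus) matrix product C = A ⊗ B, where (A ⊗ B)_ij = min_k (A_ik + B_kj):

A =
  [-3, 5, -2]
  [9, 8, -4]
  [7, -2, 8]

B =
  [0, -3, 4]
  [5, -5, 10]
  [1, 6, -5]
A ⊗ B =
  [-3, -6, -7]
  [-3, 2, -9]
  [3, -7, 3]

Apply the min-plus product entry-by-entry:
  C[0][0] = min over k of (A[0][0] + B[0][0] = -3 + 0 = -3, A[0][1] + B[1][0] = 5 + 5 = 10, A[0][2] + B[2][0] = -2 + 1 = -1) = -3 (attained at k = 0)
  C[0][1] = min over k of (A[0][0] + B[0][1] = -3 + -3 = -6, A[0][1] + B[1][1] = 5 + -5 = 0, A[0][2] + B[2][1] = -2 + 6 = 4) = -6 (attained at k = 0)
  C[0][2] = min over k of (A[0][0] + B[0][2] = -3 + 4 = 1, A[0][1] + B[1][2] = 5 + 10 = 15, A[0][2] + B[2][2] = -2 + -5 = -7) = -7 (attained at k = 2)
  C[1][0] = min over k of (A[1][0] + B[0][0] = 9 + 0 = 9, A[1][1] + B[1][0] = 8 + 5 = 13, A[1][2] + B[2][0] = -4 + 1 = -3) = -3 (attained at k = 2)
  C[1][1] = min over k of (A[1][0] + B[0][1] = 9 + -3 = 6, A[1][1] + B[1][1] = 8 + -5 = 3, A[1][2] + B[2][1] = -4 + 6 = 2) = 2 (attained at k = 2)
  C[1][2] = min over k of (A[1][0] + B[0][2] = 9 + 4 = 13, A[1][1] + B[1][2] = 8 + 10 = 18, A[1][2] + B[2][2] = -4 + -5 = -9) = -9 (attained at k = 2)
  C[2][0] = min over k of (A[2][0] + B[0][0] = 7 + 0 = 7, A[2][1] + B[1][0] = -2 + 5 = 3, A[2][2] + B[2][0] = 8 + 1 = 9) = 3 (attained at k = 1)
  C[2][1] = min over k of (A[2][0] + B[0][1] = 7 + -3 = 4, A[2][1] + B[1][1] = -2 + -5 = -7, A[2][2] + B[2][1] = 8 + 6 = 14) = -7 (attained at k = 1)
  C[2][2] = min over k of (A[2][0] + B[0][2] = 7 + 4 = 11, A[2][1] + B[1][2] = -2 + 10 = 8, A[2][2] + B[2][2] = 8 + -5 = 3) = 3 (attained at k = 2)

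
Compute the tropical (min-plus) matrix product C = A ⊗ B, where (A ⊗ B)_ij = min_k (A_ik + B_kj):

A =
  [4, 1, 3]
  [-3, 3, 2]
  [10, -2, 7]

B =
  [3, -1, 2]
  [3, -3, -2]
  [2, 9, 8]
A ⊗ B =
  [4, -2, -1]
  [0, -4, -1]
  [1, -5, -4]

Apply the min-plus product entry-by-entry:
  C[0][0] = min over k of (A[0][0] + B[0][0] = 4 + 3 = 7, A[0][1] + B[1][0] = 1 + 3 = 4, A[0][2] + B[2][0] = 3 + 2 = 5) = 4 (attained at k = 1)
  C[0][1] = min over k of (A[0][0] + B[0][1] = 4 + -1 = 3, A[0][1] + B[1][1] = 1 + -3 = -2, A[0][2] + B[2][1] = 3 + 9 = 12) = -2 (attained at k = 1)
  C[0][2] = min over k of (A[0][0] + B[0][2] = 4 + 2 = 6, A[0][1] + B[1][2] = 1 + -2 = -1, A[0][2] + B[2][2] = 3 + 8 = 11) = -1 (attained at k = 1)
  C[1][0] = min over k of (A[1][0] + B[0][0] = -3 + 3 = 0, A[1][1] + B[1][0] = 3 + 3 = 6, A[1][2] + B[2][0] = 2 + 2 = 4) = 0 (attained at k = 0)
  C[1][1] = min over k of (A[1][0] + B[0][1] = -3 + -1 = -4, A[1][1] + B[1][1] = 3 + -3 = 0, A[1][2] + B[2][1] = 2 + 9 = 11) = -4 (attained at k = 0)
  C[1][2] = min over k of (A[1][0] + B[0][2] = -3 + 2 = -1, A[1][1] + B[1][2] = 3 + -2 = 1, A[1][2] + B[2][2] = 2 + 8 = 10) = -1 (attained at k = 0)
  C[2][0] = min over k of (A[2][0] + B[0][0] = 10 + 3 = 13, A[2][1] + B[1][0] = -2 + 3 = 1, A[2][2] + B[2][0] = 7 + 2 = 9) = 1 (attained at k = 1)
  C[2][1] = min over k of (A[2][0] + B[0][1] = 10 + -1 = 9, A[2][1] + B[1][1] = -2 + -3 = -5, A[2][2] + B[2][1] = 7 + 9 = 16) = -5 (attained at k = 1)
  C[2][2] = min over k of (A[2][0] + B[0][2] = 10 + 2 = 12, A[2][1] + B[1][2] = -2 + -2 = -4, A[2][2] + B[2][2] = 7 + 8 = 15) = -4 (attained at k = 1)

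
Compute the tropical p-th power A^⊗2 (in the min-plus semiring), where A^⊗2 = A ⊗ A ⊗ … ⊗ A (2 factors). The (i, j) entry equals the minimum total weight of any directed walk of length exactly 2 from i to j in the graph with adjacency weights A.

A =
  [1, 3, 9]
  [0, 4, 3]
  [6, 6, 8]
A^⊗2 =
  [2, 4, 6]
  [1, 3, 7]
  [6, 9, 9]

Each entry (A^⊗2)_ij equals the minimum over all length-2 walks i = v_0 → v_1 → … → v_2 = j of Σ_t A[v_t][v_{t+1}]. For example, for (i, j) = (0, 2) we minimise over 3 possible intermediate vertex sequences; the minimum is 6, attained along the walk 0 → 1 → 2.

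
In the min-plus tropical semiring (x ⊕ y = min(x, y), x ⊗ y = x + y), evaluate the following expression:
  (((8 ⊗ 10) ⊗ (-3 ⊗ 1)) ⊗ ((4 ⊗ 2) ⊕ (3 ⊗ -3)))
(((8 ⊗ 10) ⊗ (-3 ⊗ 1)) ⊗ ((4 ⊗ 2) ⊕ (3 ⊗ -3))) = 16

Expand innermost to outermost. Recall ⊕ takes the minimum of its arguments and ⊗ takes their sum. Working out the expression (((8 ⊗ 10) ⊗ (-3 ⊗ 1)) ⊗ ((4 ⊗ 2) ⊕ (3 ⊗ -3))) gives 16.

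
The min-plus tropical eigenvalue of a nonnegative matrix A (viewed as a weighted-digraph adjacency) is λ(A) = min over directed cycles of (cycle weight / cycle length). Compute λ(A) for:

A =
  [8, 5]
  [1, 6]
λ(A) = 3

Enumerate directed cycles and compute their means (weight / length). Sample:
  cycle 0 → 0: weight = 8, length = 1, mean = 8/1 ≈ 8.000
  cycle 1 → 1: weight = 6, length = 1, mean = 6/1 ≈ 6.000
  cycle 0 → 1 → 0: weight = 6, length = 2, mean = 6/2 ≈ 3.000
  cycle 1 → 0 → 1: weight = 6, length = 2, mean = 6/2 ≈ 3.000
Minimum mean = 3.000, attained e.g. along the cycle 0 → 1 → 0 with weight 6 and length 2. So λ(A) = 6/2 = 3.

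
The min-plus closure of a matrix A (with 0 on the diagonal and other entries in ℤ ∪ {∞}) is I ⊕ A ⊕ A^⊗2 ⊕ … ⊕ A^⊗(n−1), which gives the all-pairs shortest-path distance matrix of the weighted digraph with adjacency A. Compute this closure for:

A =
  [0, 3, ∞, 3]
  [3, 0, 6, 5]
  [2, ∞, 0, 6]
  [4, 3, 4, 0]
Closure =
  [0, 3, 7, 3]
  [3, 0, 6, 5]
  [2, 5, 0, 5]
  [4, 3, 4, 0]

This is the Floyd-Warshall all-pairs shortest-path computation. For each intermediate vertex k = 0, 1, …, 3, update dist[i][j] ← min(dist[i][j], dist[i][k] + dist[k][j]). The final matrix gives, for each (i, j), the minimum total weight of any directed path from i to j (possibly empty when i = j).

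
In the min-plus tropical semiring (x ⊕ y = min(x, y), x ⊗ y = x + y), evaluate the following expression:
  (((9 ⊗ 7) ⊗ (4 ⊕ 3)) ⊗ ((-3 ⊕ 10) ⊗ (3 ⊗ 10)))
(((9 ⊗ 7) ⊗ (4 ⊕ 3)) ⊗ ((-3 ⊕ 10) ⊗ (3 ⊗ 10))) = 29

Expand innermost to outermost. Recall ⊕ takes the minimum of its arguments and ⊗ takes their sum. Working out the expression (((9 ⊗ 7) ⊗ (4 ⊕ 3)) ⊗ ((-3 ⊕ 10) ⊗ (3 ⊗ 10))) gives 29.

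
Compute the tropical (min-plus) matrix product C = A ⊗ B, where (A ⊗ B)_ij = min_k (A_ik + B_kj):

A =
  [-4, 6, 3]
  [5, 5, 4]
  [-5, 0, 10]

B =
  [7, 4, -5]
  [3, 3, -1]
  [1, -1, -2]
A ⊗ B =
  [3, 0, -9]
  [5, 3, 0]
  [2, -1, -10]

Apply the min-plus product entry-by-entry:
  C[0][0] = min over k of (A[0][0] + B[0][0] = -4 + 7 = 3, A[0][1] + B[1][0] = 6 + 3 = 9, A[0][2] + B[2][0] = 3 + 1 = 4) = 3 (attained at k = 0)
  C[0][1] = min over k of (A[0][0] + B[0][1] = -4 + 4 = 0, A[0][1] + B[1][1] = 6 + 3 = 9, A[0][2] + B[2][1] = 3 + -1 = 2) = 0 (attained at k = 0)
  C[0][2] = min over k of (A[0][0] + B[0][2] = -4 + -5 = -9, A[0][1] + B[1][2] = 6 + -1 = 5, A[0][2] + B[2][2] = 3 + -2 = 1) = -9 (attained at k = 0)
  C[1][0] = min over k of (A[1][0] + B[0][0] = 5 + 7 = 12, A[1][1] + B[1][0] = 5 + 3 = 8, A[1][2] + B[2][0] = 4 + 1 = 5) = 5 (attained at k = 2)
  C[1][1] = min over k of (A[1][0] + B[0][1] = 5 + 4 = 9, A[1][1] + B[1][1] = 5 + 3 = 8, A[1][2] + B[2][1] = 4 + -1 = 3) = 3 (attained at k = 2)
  C[1][2] = min over k of (A[1][0] + B[0][2] = 5 + -5 = 0, A[1][1] + B[1][2] = 5 + -1 = 4, A[1][2] + B[2][2] = 4 + -2 = 2) = 0 (attained at k = 0)
  C[2][0] = min over k of (A[2][0] + B[0][0] = -5 + 7 = 2, A[2][1] + B[1][0] = 0 + 3 = 3, A[2][2] + B[2][0] = 10 + 1 = 11) = 2 (attained at k = 0)
  C[2][1] = min over k of (A[2][0] + B[0][1] = -5 + 4 = -1, A[2][1] + B[1][1] = 0 + 3 = 3, A[2][2] + B[2][1] = 10 + -1 = 9) = -1 (attained at k = 0)
  C[2][2] = min over k of (A[2][0] + B[0][2] = -5 + -5 = -10, A[2][1] + B[1][2] = 0 + -1 = -1, A[2][2] + B[2][2] = 10 + -2 = 8) = -10 (attained at k = 0)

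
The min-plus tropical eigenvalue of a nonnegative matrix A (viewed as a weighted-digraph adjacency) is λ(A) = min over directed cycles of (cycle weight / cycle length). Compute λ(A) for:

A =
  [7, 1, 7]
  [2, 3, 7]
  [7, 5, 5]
λ(A) = 3/2

Enumerate directed cycles and compute their means (weight / length). Sample:
  cycle 0 → 0: weight = 7, length = 1, mean = 7/1 ≈ 7.000
  cycle 1 → 1: weight = 3, length = 1, mean = 3/1 ≈ 3.000
  cycle 2 → 2: weight = 5, length = 1, mean = 5/1 ≈ 5.000
  cycle 0 → 1 → 0: weight = 3, length = 2, mean = 3/2 ≈ 1.500
  cycle 0 → 2 → 0: weight = 14, length = 2, mean = 14/2 ≈ 7.000
  cycle 1 → 0 → 1: weight = 3, length = 2, mean = 3/2 ≈ 1.500
Minimum mean = 1.500, attained e.g. along the cycle 0 → 1 → 0 with weight 3 and length 2. So λ(A) = 3/2 = 3/2.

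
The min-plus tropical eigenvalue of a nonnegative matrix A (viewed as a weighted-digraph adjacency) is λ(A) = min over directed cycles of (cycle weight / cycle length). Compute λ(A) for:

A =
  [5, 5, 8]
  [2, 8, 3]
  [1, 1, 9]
λ(A) = 2

Enumerate directed cycles and compute their means (weight / length). Sample:
  cycle 0 → 0: weight = 5, length = 1, mean = 5/1 ≈ 5.000
  cycle 1 → 1: weight = 8, length = 1, mean = 8/1 ≈ 8.000
  cycle 2 → 2: weight = 9, length = 1, mean = 9/1 ≈ 9.000
  cycle 0 → 1 → 0: weight = 7, length = 2, mean = 7/2 ≈ 3.500
  cycle 0 → 2 → 0: weight = 9, length = 2, mean = 9/2 ≈ 4.500
  cycle 1 → 0 → 1: weight = 7, length = 2, mean = 7/2 ≈ 3.500
Minimum mean = 2.000, attained e.g. along the cycle 1 → 2 → 1 with weight 4 and length 2. So λ(A) = 4/2 = 2.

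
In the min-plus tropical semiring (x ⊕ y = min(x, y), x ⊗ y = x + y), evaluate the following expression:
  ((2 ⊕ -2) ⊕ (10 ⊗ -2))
((2 ⊕ -2) ⊕ (10 ⊗ -2)) = -2

Expand innermost to outermost. Recall ⊕ takes the minimum of its arguments and ⊗ takes their sum. Working out the expression ((2 ⊕ -2) ⊕ (10 ⊗ -2)) gives -2.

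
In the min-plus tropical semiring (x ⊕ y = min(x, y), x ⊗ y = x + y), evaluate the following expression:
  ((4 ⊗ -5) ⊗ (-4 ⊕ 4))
((4 ⊗ -5) ⊗ (-4 ⊕ 4)) = -5

Expand innermost to outermost. Recall ⊕ takes the minimum of its arguments and ⊗ takes their sum. Working out the expression ((4 ⊗ -5) ⊗ (-4 ⊕ 4)) gives -5.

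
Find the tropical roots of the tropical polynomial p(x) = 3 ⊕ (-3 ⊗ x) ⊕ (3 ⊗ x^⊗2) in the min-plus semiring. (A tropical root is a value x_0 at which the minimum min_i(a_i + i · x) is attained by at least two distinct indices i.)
Roots: {-6, 6}

Each tropical root is a break point of the lower envelope of the lines y = a_i + i · x (there are 3 lines, with slopes 0, 1, ..., 2). Only the lines that attain the minimum somewhere contribute to roots; other lines are dominated. Here the surviving (envelope) indices are i = 2, i = 1, i = 0.
Intersections between consecutive envelope lines give the roots: for adjacent envelope indices i < j the intersection is x = (a_i − a_j) / (j − i). Reading off the sorted break points: {-6, 6}.
Verification: at each break x_0, at least two indices attain the minimum of min_i(a_i + i · x_0).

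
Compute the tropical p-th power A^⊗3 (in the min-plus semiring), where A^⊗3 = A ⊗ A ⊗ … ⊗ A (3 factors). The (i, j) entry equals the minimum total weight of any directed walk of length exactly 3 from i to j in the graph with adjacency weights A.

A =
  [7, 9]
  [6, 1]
A^⊗3 =
  [16, 11]
  [8, 3]

Each entry (A^⊗3)_ij equals the minimum over all length-3 walks i = v_0 → v_1 → … → v_3 = j of Σ_t A[v_t][v_{t+1}]. For example, for (i, j) = (0, 1) we minimise over 4 possible intermediate vertex sequences; the minimum is 11, attained along the walk 0 → 1 → 1 → 1.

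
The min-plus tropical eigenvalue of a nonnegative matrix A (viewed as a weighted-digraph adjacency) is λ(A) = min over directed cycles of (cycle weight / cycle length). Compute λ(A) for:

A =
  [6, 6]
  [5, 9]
λ(A) = 11/2

Enumerate directed cycles and compute their means (weight / length). Sample:
  cycle 0 → 0: weight = 6, length = 1, mean = 6/1 ≈ 6.000
  cycle 1 → 1: weight = 9, length = 1, mean = 9/1 ≈ 9.000
  cycle 0 → 1 → 0: weight = 11, length = 2, mean = 11/2 ≈ 5.500
  cycle 1 → 0 → 1: weight = 11, length = 2, mean = 11/2 ≈ 5.500
Minimum mean = 5.500, attained e.g. along the cycle 0 → 1 → 0 with weight 11 and length 2. So λ(A) = 11/2 = 11/2.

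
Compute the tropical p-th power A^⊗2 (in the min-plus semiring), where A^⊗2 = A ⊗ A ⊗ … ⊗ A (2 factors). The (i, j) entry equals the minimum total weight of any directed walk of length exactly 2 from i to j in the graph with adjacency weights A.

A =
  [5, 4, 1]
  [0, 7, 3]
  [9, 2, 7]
A^⊗2 =
  [4, 3, 6]
  [5, 4, 1]
  [2, 9, 5]

Each entry (A^⊗2)_ij equals the minimum over all length-2 walks i = v_0 → v_1 → … → v_2 = j of Σ_t A[v_t][v_{t+1}]. For example, for (i, j) = (0, 2) we minimise over 3 possible intermediate vertex sequences; the minimum is 6, attained along the walk 0 → 0 → 2.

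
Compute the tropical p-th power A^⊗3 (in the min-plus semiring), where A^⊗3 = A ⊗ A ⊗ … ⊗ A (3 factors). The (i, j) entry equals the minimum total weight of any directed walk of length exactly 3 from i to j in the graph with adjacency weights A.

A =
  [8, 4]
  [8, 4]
A^⊗3 =
  [16, 12]
  [16, 12]

Each entry (A^⊗3)_ij equals the minimum over all length-3 walks i = v_0 → v_1 → … → v_3 = j of Σ_t A[v_t][v_{t+1}]. For example, for (i, j) = (0, 1) we minimise over 4 possible intermediate vertex sequences; the minimum is 12, attained along the walk 0 → 1 → 1 → 1.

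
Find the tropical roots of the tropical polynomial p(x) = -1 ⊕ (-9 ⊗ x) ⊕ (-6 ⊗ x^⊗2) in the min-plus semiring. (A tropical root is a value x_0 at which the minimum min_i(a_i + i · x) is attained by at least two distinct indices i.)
Roots: {-3, 8}

Each tropical root is a break point of the lower envelope of the lines y = a_i + i · x (there are 3 lines, with slopes 0, 1, ..., 2). Only the lines that attain the minimum somewhere contribute to roots; other lines are dominated. Here the surviving (envelope) indices are i = 2, i = 1, i = 0.
Intersections between consecutive envelope lines give the roots: for adjacent envelope indices i < j the intersection is x = (a_i − a_j) / (j − i). Reading off the sorted break points: {-3, 8}.
Verification: at each break x_0, at least two indices attain the minimum of min_i(a_i + i · x_0).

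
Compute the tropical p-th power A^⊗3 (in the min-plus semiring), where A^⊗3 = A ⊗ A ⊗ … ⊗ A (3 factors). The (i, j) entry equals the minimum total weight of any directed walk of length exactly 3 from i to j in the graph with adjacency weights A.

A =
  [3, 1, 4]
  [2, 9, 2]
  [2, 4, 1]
A^⊗3 =
  [5, 4, 4]
  [5, 5, 4]
  [4, 4, 3]

Each entry (A^⊗3)_ij equals the minimum over all length-3 walks i = v_0 → v_1 → … → v_3 = j of Σ_t A[v_t][v_{t+1}]. For example, for (i, j) = (0, 2) we minimise over 9 possible intermediate vertex sequences; the minimum is 4, attained along the walk 0 → 1 → 2 → 2.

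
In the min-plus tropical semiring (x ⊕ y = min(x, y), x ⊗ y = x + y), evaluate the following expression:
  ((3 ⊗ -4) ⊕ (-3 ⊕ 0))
((3 ⊗ -4) ⊕ (-3 ⊕ 0)) = -3

Expand innermost to outermost. Recall ⊕ takes the minimum of its arguments and ⊗ takes their sum. Working out the expression ((3 ⊗ -4) ⊕ (-3 ⊕ 0)) gives -3.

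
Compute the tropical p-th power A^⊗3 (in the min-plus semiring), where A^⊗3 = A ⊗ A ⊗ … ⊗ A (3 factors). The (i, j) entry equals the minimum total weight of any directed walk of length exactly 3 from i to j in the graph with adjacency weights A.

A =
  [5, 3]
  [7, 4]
A^⊗3 =
  [14, 11]
  [15, 12]

Each entry (A^⊗3)_ij equals the minimum over all length-3 walks i = v_0 → v_1 → … → v_3 = j of Σ_t A[v_t][v_{t+1}]. For example, for (i, j) = (0, 1) we minimise over 4 possible intermediate vertex sequences; the minimum is 11, attained along the walk 0 → 1 → 1 → 1.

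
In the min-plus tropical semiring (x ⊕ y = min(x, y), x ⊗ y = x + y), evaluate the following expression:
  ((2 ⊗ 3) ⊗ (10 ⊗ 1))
((2 ⊗ 3) ⊗ (10 ⊗ 1)) = 16

Expand innermost to outermost. Recall ⊕ takes the minimum of its arguments and ⊗ takes their sum. Working out the expression ((2 ⊗ 3) ⊗ (10 ⊗ 1)) gives 16.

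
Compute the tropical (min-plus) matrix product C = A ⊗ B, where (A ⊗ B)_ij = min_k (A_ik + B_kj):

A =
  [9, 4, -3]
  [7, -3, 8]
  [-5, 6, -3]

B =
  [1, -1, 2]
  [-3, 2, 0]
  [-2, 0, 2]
A ⊗ B =
  [-5, -3, -1]
  [-6, -1, -3]
  [-5, -6, -3]

Apply the min-plus product entry-by-entry:
  C[0][0] = min over k of (A[0][0] + B[0][0] = 9 + 1 = 10, A[0][1] + B[1][0] = 4 + -3 = 1, A[0][2] + B[2][0] = -3 + -2 = -5) = -5 (attained at k = 2)
  C[0][1] = min over k of (A[0][0] + B[0][1] = 9 + -1 = 8, A[0][1] + B[1][1] = 4 + 2 = 6, A[0][2] + B[2][1] = -3 + 0 = -3) = -3 (attained at k = 2)
  C[0][2] = min over k of (A[0][0] + B[0][2] = 9 + 2 = 11, A[0][1] + B[1][2] = 4 + 0 = 4, A[0][2] + B[2][2] = -3 + 2 = -1) = -1 (attained at k = 2)
  C[1][0] = min over k of (A[1][0] + B[0][0] = 7 + 1 = 8, A[1][1] + B[1][0] = -3 + -3 = -6, A[1][2] + B[2][0] = 8 + -2 = 6) = -6 (attained at k = 1)
  C[1][1] = min over k of (A[1][0] + B[0][1] = 7 + -1 = 6, A[1][1] + B[1][1] = -3 + 2 = -1, A[1][2] + B[2][1] = 8 + 0 = 8) = -1 (attained at k = 1)
  C[1][2] = min over k of (A[1][0] + B[0][2] = 7 + 2 = 9, A[1][1] + B[1][2] = -3 + 0 = -3, A[1][2] + B[2][2] = 8 + 2 = 10) = -3 (attained at k = 1)
  C[2][0] = min over k of (A[2][0] + B[0][0] = -5 + 1 = -4, A[2][1] + B[1][0] = 6 + -3 = 3, A[2][2] + B[2][0] = -3 + -2 = -5) = -5 (attained at k = 2)
  C[2][1] = min over k of (A[2][0] + B[0][1] = -5 + -1 = -6, A[2][1] + B[1][1] = 6 + 2 = 8, A[2][2] + B[2][1] = -3 + 0 = -3) = -6 (attained at k = 0)
  C[2][2] = min over k of (A[2][0] + B[0][2] = -5 + 2 = -3, A[2][1] + B[1][2] = 6 + 0 = 6, A[2][2] + B[2][2] = -3 + 2 = -1) = -3 (attained at k = 0)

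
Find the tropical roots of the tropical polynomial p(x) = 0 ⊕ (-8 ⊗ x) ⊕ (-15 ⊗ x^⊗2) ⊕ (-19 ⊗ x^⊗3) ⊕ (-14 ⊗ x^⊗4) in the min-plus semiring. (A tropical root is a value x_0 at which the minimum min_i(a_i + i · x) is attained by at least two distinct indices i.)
Roots: {-5, 4, 7, 8}

Each tropical root is a break point of the lower envelope of the lines y = a_i + i · x (there are 5 lines, with slopes 0, 1, ..., 4). Only the lines that attain the minimum somewhere contribute to roots; other lines are dominated. Here the surviving (envelope) indices are i = 4, i = 3, i = 2, i = 1, i = 0.
Intersections between consecutive envelope lines give the roots: for adjacent envelope indices i < j the intersection is x = (a_i − a_j) / (j − i). Reading off the sorted break points: {-5, 4, 7, 8}.
Verification: at each break x_0, at least two indices attain the minimum of min_i(a_i + i · x_0).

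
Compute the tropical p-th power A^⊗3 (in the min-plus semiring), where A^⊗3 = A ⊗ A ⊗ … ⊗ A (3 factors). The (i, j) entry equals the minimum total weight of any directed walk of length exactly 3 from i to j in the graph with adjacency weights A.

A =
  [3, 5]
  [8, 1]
A^⊗3 =
  [9, 7]
  [10, 3]

Each entry (A^⊗3)_ij equals the minimum over all length-3 walks i = v_0 → v_1 → … → v_3 = j of Σ_t A[v_t][v_{t+1}]. For example, for (i, j) = (0, 1) we minimise over 4 possible intermediate vertex sequences; the minimum is 7, attained along the walk 0 → 1 → 1 → 1.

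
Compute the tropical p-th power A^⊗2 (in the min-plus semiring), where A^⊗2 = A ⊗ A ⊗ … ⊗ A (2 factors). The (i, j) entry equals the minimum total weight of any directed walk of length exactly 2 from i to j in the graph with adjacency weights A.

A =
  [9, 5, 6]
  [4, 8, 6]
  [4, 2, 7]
A^⊗2 =
  [9, 8, 11]
  [10, 8, 10]
  [6, 9, 8]

Each entry (A^⊗2)_ij equals the minimum over all length-2 walks i = v_0 → v_1 → … → v_2 = j of Σ_t A[v_t][v_{t+1}]. For example, for (i, j) = (0, 2) we minimise over 3 possible intermediate vertex sequences; the minimum is 11, attained along the walk 0 → 1 → 2.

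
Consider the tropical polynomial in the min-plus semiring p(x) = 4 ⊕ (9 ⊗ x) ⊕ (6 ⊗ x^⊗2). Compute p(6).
p(6) = 4

A tropical monomial a ⊗ x^⊗i evaluates to a + i · x. Evaluating each term at x = 6:
  Term 0 contributes 4 + 0 · 6 = 4
  Term 1 contributes 9 + 1 · 6 = 15
  Term 2 contributes 6 + 2 · 6 = 18
p(6) = ⊕ of these = min[4, 15, 18] = 4.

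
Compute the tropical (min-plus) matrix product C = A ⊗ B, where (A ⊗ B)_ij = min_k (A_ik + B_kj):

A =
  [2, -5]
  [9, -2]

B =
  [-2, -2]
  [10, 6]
A ⊗ B =
  [0, 0]
  [7, 4]

Apply the min-plus product entry-by-entry:
  C[0][0] = min over k of (A[0][0] + B[0][0] = 2 + -2 = 0, A[0][1] + B[1][0] = -5 + 10 = 5) = 0 (attained at k = 0)
  C[0][1] = min over k of (A[0][0] + B[0][1] = 2 + -2 = 0, A[0][1] + B[1][1] = -5 + 6 = 1) = 0 (attained at k = 0)
  C[1][0] = min over k of (A[1][0] + B[0][0] = 9 + -2 = 7, A[1][1] + B[1][0] = -2 + 10 = 8) = 7 (attained at k = 0)
  C[1][1] = min over k of (A[1][0] + B[0][1] = 9 + -2 = 7, A[1][1] + B[1][1] = -2 + 6 = 4) = 4 (attained at k = 1)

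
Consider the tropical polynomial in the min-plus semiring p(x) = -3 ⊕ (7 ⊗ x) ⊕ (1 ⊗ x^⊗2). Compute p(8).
p(8) = -3

A tropical monomial a ⊗ x^⊗i evaluates to a + i · x. Evaluating each term at x = 8:
  Term 0 contributes -3 + 0 · 8 = -3
  Term 1 contributes 7 + 1 · 8 = 15
  Term 2 contributes 1 + 2 · 8 = 17
p(8) = ⊕ of these = min[-3, 15, 17] = -3.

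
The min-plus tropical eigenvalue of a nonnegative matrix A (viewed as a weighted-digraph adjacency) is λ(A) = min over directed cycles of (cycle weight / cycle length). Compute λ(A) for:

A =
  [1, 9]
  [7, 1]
λ(A) = 1

Enumerate directed cycles and compute their means (weight / length). Sample:
  cycle 0 → 0: weight = 1, length = 1, mean = 1/1 ≈ 1.000
  cycle 1 → 1: weight = 1, length = 1, mean = 1/1 ≈ 1.000
  cycle 0 → 1 → 0: weight = 16, length = 2, mean = 16/2 ≈ 8.000
  cycle 1 → 0 → 1: weight = 16, length = 2, mean = 16/2 ≈ 8.000
Minimum mean = 1.000, attained e.g. along the cycle 0 → 0 with weight 1 and length 1. So λ(A) = 1/1 = 1.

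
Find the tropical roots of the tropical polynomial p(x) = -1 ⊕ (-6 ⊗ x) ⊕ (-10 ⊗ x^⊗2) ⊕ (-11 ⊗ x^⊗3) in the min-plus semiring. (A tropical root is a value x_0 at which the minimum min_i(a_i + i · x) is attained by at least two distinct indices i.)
Roots: {1, 4, 5}

Each tropical root is a break point of the lower envelope of the lines y = a_i + i · x (there are 4 lines, with slopes 0, 1, ..., 3). Only the lines that attain the minimum somewhere contribute to roots; other lines are dominated. Here the surviving (envelope) indices are i = 3, i = 2, i = 1, i = 0.
Intersections between consecutive envelope lines give the roots: for adjacent envelope indices i < j the intersection is x = (a_i − a_j) / (j − i). Reading off the sorted break points: {1, 4, 5}.
Verification: at each break x_0, at least two indices attain the minimum of min_i(a_i + i · x_0).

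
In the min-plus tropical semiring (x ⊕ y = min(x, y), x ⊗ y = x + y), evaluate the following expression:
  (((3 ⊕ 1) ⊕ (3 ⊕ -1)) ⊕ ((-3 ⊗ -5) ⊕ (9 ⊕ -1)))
(((3 ⊕ 1) ⊕ (3 ⊕ -1)) ⊕ ((-3 ⊗ -5) ⊕ (9 ⊕ -1))) = -8

Expand innermost to outermost. Recall ⊕ takes the minimum of its arguments and ⊗ takes their sum. Working out the expression (((3 ⊕ 1) ⊕ (3 ⊕ -1)) ⊕ ((-3 ⊗ -5) ⊕ (9 ⊕ -1))) gives -8.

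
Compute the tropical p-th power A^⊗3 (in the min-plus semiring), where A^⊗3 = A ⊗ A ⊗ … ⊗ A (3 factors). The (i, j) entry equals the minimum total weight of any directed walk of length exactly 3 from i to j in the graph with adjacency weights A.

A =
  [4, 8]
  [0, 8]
A^⊗3 =
  [12, 16]
  [8, 12]

Each entry (A^⊗3)_ij equals the minimum over all length-3 walks i = v_0 → v_1 → … → v_3 = j of Σ_t A[v_t][v_{t+1}]. For example, for (i, j) = (0, 1) we minimise over 4 possible intermediate vertex sequences; the minimum is 16, attained along the walk 0 → 0 → 0 → 1.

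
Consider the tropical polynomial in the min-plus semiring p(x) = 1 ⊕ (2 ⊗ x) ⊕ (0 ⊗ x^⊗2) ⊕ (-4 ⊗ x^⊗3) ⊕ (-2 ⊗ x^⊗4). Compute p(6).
p(6) = 1

A tropical monomial a ⊗ x^⊗i evaluates to a + i · x. Evaluating each term at x = 6:
  Term 0 contributes 1 + 0 · 6 = 1
  Term 1 contributes 2 + 1 · 6 = 8
  Term 2 contributes 0 + 2 · 6 = 12
  Term 3 contributes -4 + 3 · 6 = 14
  Term 4 contributes -2 + 4 · 6 = 22
p(6) = ⊕ of these = min[1, 8, 12, 14, 22] = 1.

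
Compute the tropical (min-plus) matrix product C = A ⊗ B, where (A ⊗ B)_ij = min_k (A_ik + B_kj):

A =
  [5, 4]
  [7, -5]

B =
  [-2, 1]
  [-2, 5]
A ⊗ B =
  [2, 6]
  [-7, 0]

Apply the min-plus product entry-by-entry:
  C[0][0] = min over k of (A[0][0] + B[0][0] = 5 + -2 = 3, A[0][1] + B[1][0] = 4 + -2 = 2) = 2 (attained at k = 1)
  C[0][1] = min over k of (A[0][0] + B[0][1] = 5 + 1 = 6, A[0][1] + B[1][1] = 4 + 5 = 9) = 6 (attained at k = 0)
  C[1][0] = min over k of (A[1][0] + B[0][0] = 7 + -2 = 5, A[1][1] + B[1][0] = -5 + -2 = -7) = -7 (attained at k = 1)
  C[1][1] = min over k of (A[1][0] + B[0][1] = 7 + 1 = 8, A[1][1] + B[1][1] = -5 + 5 = 0) = 0 (attained at k = 1)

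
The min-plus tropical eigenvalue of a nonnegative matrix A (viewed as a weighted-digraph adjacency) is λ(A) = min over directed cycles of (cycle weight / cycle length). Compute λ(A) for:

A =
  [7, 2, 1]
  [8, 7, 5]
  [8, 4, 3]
λ(A) = 3

Enumerate directed cycles and compute their means (weight / length). Sample:
  cycle 0 → 0: weight = 7, length = 1, mean = 7/1 ≈ 7.000
  cycle 1 → 1: weight = 7, length = 1, mean = 7/1 ≈ 7.000
  cycle 2 → 2: weight = 3, length = 1, mean = 3/1 ≈ 3.000
  cycle 0 → 1 → 0: weight = 10, length = 2, mean = 10/2 ≈ 5.000
  cycle 0 → 2 → 0: weight = 9, length = 2, mean = 9/2 ≈ 4.500
  cycle 1 → 0 → 1: weight = 10, length = 2, mean = 10/2 ≈ 5.000
Minimum mean = 3.000, attained e.g. along the cycle 2 → 2 with weight 3 and length 1. So λ(A) = 3/1 = 3.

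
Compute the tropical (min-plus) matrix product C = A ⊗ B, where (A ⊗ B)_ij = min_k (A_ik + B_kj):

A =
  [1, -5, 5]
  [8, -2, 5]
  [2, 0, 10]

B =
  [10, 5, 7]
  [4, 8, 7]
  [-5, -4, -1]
A ⊗ B =
  [-1, 1, 2]
  [0, 1, 4]
  [4, 6, 7]

Apply the min-plus product entry-by-entry:
  C[0][0] = min over k of (A[0][0] + B[0][0] = 1 + 10 = 11, A[0][1] + B[1][0] = -5 + 4 = -1, A[0][2] + B[2][0] = 5 + -5 = 0) = -1 (attained at k = 1)
  C[0][1] = min over k of (A[0][0] + B[0][1] = 1 + 5 = 6, A[0][1] + B[1][1] = -5 + 8 = 3, A[0][2] + B[2][1] = 5 + -4 = 1) = 1 (attained at k = 2)
  C[0][2] = min over k of (A[0][0] + B[0][2] = 1 + 7 = 8, A[0][1] + B[1][2] = -5 + 7 = 2, A[0][2] + B[2][2] = 5 + -1 = 4) = 2 (attained at k = 1)
  C[1][0] = min over k of (A[1][0] + B[0][0] = 8 + 10 = 18, A[1][1] + B[1][0] = -2 + 4 = 2, A[1][2] + B[2][0] = 5 + -5 = 0) = 0 (attained at k = 2)
  C[1][1] = min over k of (A[1][0] + B[0][1] = 8 + 5 = 13, A[1][1] + B[1][1] = -2 + 8 = 6, A[1][2] + B[2][1] = 5 + -4 = 1) = 1 (attained at k = 2)
  C[1][2] = min over k of (A[1][0] + B[0][2] = 8 + 7 = 15, A[1][1] + B[1][2] = -2 + 7 = 5, A[1][2] + B[2][2] = 5 + -1 = 4) = 4 (attained at k = 2)
  C[2][0] = min over k of (A[2][0] + B[0][0] = 2 + 10 = 12, A[2][1] + B[1][0] = 0 + 4 = 4, A[2][2] + B[2][0] = 10 + -5 = 5) = 4 (attained at k = 1)
  C[2][1] = min over k of (A[2][0] + B[0][1] = 2 + 5 = 7, A[2][1] + B[1][1] = 0 + 8 = 8, A[2][2] + B[2][1] = 10 + -4 = 6) = 6 (attained at k = 2)
  C[2][2] = min over k of (A[2][0] + B[0][2] = 2 + 7 = 9, A[2][1] + B[1][2] = 0 + 7 = 7, A[2][2] + B[2][2] = 10 + -1 = 9) = 7 (attained at k = 1)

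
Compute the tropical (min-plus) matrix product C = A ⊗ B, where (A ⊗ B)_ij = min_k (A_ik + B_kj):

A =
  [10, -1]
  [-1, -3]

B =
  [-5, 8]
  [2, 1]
A ⊗ B =
  [1, 0]
  [-6, -2]

Apply the min-plus product entry-by-entry:
  C[0][0] = min over k of (A[0][0] + B[0][0] = 10 + -5 = 5, A[0][1] + B[1][0] = -1 + 2 = 1) = 1 (attained at k = 1)
  C[0][1] = min over k of (A[0][0] + B[0][1] = 10 + 8 = 18, A[0][1] + B[1][1] = -1 + 1 = 0) = 0 (attained at k = 1)
  C[1][0] = min over k of (A[1][0] + B[0][0] = -1 + -5 = -6, A[1][1] + B[1][0] = -3 + 2 = -1) = -6 (attained at k = 0)
  C[1][1] = min over k of (A[1][0] + B[0][1] = -1 + 8 = 7, A[1][1] + B[1][1] = -3 + 1 = -2) = -2 (attained at k = 1)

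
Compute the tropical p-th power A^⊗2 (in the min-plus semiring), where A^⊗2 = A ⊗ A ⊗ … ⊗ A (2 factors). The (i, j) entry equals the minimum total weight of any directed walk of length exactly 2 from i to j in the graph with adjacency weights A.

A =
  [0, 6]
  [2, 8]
A^⊗2 =
  [0, 6]
  [2, 8]

Each entry (A^⊗2)_ij equals the minimum over all length-2 walks i = v_0 → v_1 → … → v_2 = j of Σ_t A[v_t][v_{t+1}]. For example, for (i, j) = (0, 1) we minimise over 2 possible intermediate vertex sequences; the minimum is 6, attained along the walk 0 → 0 → 1.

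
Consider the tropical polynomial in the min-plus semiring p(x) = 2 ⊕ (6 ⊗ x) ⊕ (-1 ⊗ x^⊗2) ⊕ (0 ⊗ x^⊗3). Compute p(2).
p(2) = 2

A tropical monomial a ⊗ x^⊗i evaluates to a + i · x. Evaluating each term at x = 2:
  Term 0 contributes 2 + 0 · 2 = 2
  Term 1 contributes 6 + 1 · 2 = 8
  Term 2 contributes -1 + 2 · 2 = 3
  Term 3 contributes 0 + 3 · 2 = 6
p(2) = ⊕ of these = min[2, 8, 3, 6] = 2.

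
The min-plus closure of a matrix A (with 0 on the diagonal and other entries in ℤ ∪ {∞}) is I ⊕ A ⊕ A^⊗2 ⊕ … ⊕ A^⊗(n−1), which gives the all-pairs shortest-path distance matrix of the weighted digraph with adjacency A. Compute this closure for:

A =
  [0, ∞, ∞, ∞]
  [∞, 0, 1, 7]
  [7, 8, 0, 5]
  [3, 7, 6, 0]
Closure =
  [0, ∞, ∞, ∞]
  [8, 0, 1, 6]
  [7, 8, 0, 5]
  [3, 7, 6, 0]

This is the Floyd-Warshall all-pairs shortest-path computation. For each intermediate vertex k = 0, 1, …, 3, update dist[i][j] ← min(dist[i][j], dist[i][k] + dist[k][j]). The final matrix gives, for each (i, j), the minimum total weight of any directed path from i to j (possibly empty when i = j).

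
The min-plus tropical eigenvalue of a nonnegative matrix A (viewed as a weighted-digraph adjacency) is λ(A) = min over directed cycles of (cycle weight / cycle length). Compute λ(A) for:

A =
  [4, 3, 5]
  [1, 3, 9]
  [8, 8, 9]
λ(A) = 2

Enumerate directed cycles and compute their means (weight / length). Sample:
  cycle 0 → 0: weight = 4, length = 1, mean = 4/1 ≈ 4.000
  cycle 1 → 1: weight = 3, length = 1, mean = 3/1 ≈ 3.000
  cycle 2 → 2: weight = 9, length = 1, mean = 9/1 ≈ 9.000
  cycle 0 → 1 → 0: weight = 4, length = 2, mean = 4/2 ≈ 2.000
  cycle 0 → 2 → 0: weight = 13, length = 2, mean = 13/2 ≈ 6.500
  cycle 1 → 0 → 1: weight = 4, length = 2, mean = 4/2 ≈ 2.000
Minimum mean = 2.000, attained e.g. along the cycle 0 → 1 → 0 with weight 4 and length 2. So λ(A) = 4/2 = 2.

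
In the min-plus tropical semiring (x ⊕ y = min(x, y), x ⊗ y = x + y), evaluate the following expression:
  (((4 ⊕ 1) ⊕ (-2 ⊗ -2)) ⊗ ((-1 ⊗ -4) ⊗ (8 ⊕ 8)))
(((4 ⊕ 1) ⊕ (-2 ⊗ -2)) ⊗ ((-1 ⊗ -4) ⊗ (8 ⊕ 8))) = -1

Expand innermost to outermost. Recall ⊕ takes the minimum of its arguments and ⊗ takes their sum. Working out the expression (((4 ⊕ 1) ⊕ (-2 ⊗ -2)) ⊗ ((-1 ⊗ -4) ⊗ (8 ⊕ 8))) gives -1.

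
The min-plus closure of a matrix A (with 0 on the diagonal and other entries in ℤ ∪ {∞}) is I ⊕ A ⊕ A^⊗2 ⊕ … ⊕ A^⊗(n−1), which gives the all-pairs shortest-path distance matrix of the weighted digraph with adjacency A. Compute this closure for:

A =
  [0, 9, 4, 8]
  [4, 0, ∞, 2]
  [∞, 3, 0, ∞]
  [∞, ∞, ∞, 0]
Closure =
  [0, 7, 4, 8]
  [4, 0, 8, 2]
  [7, 3, 0, 5]
  [∞, ∞, ∞, 0]

This is the Floyd-Warshall all-pairs shortest-path computation. For each intermediate vertex k = 0, 1, …, 3, update dist[i][j] ← min(dist[i][j], dist[i][k] + dist[k][j]). The final matrix gives, for each (i, j), the minimum total weight of any directed path from i to j (possibly empty when i = j).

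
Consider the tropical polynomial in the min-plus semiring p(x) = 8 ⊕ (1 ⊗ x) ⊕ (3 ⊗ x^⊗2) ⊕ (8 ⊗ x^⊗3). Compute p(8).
p(8) = 8

A tropical monomial a ⊗ x^⊗i evaluates to a + i · x. Evaluating each term at x = 8:
  Term 0 contributes 8 + 0 · 8 = 8
  Term 1 contributes 1 + 1 · 8 = 9
  Term 2 contributes 3 + 2 · 8 = 19
  Term 3 contributes 8 + 3 · 8 = 32
p(8) = ⊕ of these = min[8, 9, 19, 32] = 8.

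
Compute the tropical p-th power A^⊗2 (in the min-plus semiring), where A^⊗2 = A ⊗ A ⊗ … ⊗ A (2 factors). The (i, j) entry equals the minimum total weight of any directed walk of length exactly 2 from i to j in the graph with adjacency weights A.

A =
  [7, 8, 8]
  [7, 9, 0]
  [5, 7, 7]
A^⊗2 =
  [13, 15, 8]
  [5, 7, 7]
  [12, 13, 7]

Each entry (A^⊗2)_ij equals the minimum over all length-2 walks i = v_0 → v_1 → … → v_2 = j of Σ_t A[v_t][v_{t+1}]. For example, for (i, j) = (0, 2) we minimise over 3 possible intermediate vertex sequences; the minimum is 8, attained along the walk 0 → 1 → 2.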